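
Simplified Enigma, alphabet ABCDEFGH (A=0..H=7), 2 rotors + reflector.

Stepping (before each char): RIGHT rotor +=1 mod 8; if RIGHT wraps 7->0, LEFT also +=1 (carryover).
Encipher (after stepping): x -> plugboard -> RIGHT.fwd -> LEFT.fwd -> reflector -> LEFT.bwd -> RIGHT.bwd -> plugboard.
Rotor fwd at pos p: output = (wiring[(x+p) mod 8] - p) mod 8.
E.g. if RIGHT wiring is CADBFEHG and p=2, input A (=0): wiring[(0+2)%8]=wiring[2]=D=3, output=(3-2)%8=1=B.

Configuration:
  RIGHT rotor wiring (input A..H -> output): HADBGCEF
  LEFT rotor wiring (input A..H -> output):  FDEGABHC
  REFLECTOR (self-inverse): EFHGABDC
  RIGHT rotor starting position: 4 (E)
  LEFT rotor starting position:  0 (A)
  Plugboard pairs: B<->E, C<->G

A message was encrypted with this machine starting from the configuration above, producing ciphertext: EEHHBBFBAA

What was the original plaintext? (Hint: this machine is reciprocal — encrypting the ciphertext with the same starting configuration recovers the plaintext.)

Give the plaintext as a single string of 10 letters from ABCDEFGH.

Char 1 ('E'): step: R->5, L=0; E->plug->B->R->H->L->C->refl->H->L'->G->R'->F->plug->F
Char 2 ('E'): step: R->6, L=0; E->plug->B->R->H->L->C->refl->H->L'->G->R'->A->plug->A
Char 3 ('H'): step: R->7, L=0; H->plug->H->R->F->L->B->refl->F->L'->A->R'->B->plug->E
Char 4 ('H'): step: R->0, L->1 (L advanced); H->plug->H->R->F->L->G->refl->D->L'->B->R'->D->plug->D
Char 5 ('B'): step: R->1, L=1; B->plug->E->R->B->L->D->refl->G->L'->F->R'->D->plug->D
Char 6 ('B'): step: R->2, L=1; B->plug->E->R->C->L->F->refl->B->L'->G->R'->H->plug->H
Char 7 ('F'): step: R->3, L=1; F->plug->F->R->E->L->A->refl->E->L'->H->R'->C->plug->G
Char 8 ('B'): step: R->4, L=1; B->plug->E->R->D->L->H->refl->C->L'->A->R'->C->plug->G
Char 9 ('A'): step: R->5, L=1; A->plug->A->R->F->L->G->refl->D->L'->B->R'->H->plug->H
Char 10 ('A'): step: R->6, L=1; A->plug->A->R->G->L->B->refl->F->L'->C->R'->D->plug->D

Answer: FAEDDHGGHD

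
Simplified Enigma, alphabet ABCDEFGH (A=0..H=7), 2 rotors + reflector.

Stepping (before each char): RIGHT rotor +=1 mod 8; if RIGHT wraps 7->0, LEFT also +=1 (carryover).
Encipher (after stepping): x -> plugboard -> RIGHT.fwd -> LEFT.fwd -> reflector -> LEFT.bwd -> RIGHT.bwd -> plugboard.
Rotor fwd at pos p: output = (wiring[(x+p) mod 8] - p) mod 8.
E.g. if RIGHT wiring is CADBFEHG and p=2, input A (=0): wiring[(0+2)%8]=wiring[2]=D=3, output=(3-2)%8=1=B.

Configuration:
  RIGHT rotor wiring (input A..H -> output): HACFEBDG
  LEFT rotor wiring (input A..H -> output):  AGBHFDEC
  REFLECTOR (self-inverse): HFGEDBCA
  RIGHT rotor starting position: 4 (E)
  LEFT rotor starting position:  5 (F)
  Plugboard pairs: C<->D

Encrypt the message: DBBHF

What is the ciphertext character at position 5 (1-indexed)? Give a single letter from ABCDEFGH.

Char 1 ('D'): step: R->5, L=5; D->plug->C->R->B->L->H->refl->A->L'->H->R'->H->plug->H
Char 2 ('B'): step: R->6, L=5; B->plug->B->R->A->L->G->refl->C->L'->G->R'->G->plug->G
Char 3 ('B'): step: R->7, L=5; B->plug->B->R->A->L->G->refl->C->L'->G->R'->E->plug->E
Char 4 ('H'): step: R->0, L->6 (L advanced); H->plug->H->R->G->L->H->refl->A->L'->D->R'->G->plug->G
Char 5 ('F'): step: R->1, L=6; F->plug->F->R->C->L->C->refl->G->L'->A->R'->E->plug->E

E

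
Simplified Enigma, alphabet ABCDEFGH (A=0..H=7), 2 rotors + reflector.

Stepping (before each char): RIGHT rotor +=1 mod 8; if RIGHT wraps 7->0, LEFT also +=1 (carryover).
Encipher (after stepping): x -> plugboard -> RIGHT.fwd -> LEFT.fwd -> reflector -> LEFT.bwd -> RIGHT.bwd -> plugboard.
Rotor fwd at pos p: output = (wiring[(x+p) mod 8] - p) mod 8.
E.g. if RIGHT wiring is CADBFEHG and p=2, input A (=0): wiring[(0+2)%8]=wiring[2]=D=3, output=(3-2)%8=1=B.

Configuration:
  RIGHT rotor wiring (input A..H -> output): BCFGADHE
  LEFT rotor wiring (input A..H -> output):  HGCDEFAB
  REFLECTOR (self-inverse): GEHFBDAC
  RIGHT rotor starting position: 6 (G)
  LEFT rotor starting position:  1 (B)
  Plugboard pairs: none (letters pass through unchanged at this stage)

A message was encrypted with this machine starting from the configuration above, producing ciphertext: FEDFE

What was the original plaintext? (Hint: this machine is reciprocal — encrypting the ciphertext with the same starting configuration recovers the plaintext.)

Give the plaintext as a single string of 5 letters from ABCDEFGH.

Char 1 ('F'): step: R->7, L=1; F->plug->F->R->B->L->B->refl->E->L'->E->R'->G->plug->G
Char 2 ('E'): step: R->0, L->2 (L advanced); E->plug->E->R->A->L->A->refl->G->L'->E->R'->H->plug->H
Char 3 ('D'): step: R->1, L=2; D->plug->D->R->H->L->E->refl->B->L'->B->R'->A->plug->A
Char 4 ('F'): step: R->2, L=2; F->plug->F->R->C->L->C->refl->H->L'->F->R'->E->plug->E
Char 5 ('E'): step: R->3, L=2; E->plug->E->R->B->L->B->refl->E->L'->H->R'->G->plug->G

Answer: GHAEG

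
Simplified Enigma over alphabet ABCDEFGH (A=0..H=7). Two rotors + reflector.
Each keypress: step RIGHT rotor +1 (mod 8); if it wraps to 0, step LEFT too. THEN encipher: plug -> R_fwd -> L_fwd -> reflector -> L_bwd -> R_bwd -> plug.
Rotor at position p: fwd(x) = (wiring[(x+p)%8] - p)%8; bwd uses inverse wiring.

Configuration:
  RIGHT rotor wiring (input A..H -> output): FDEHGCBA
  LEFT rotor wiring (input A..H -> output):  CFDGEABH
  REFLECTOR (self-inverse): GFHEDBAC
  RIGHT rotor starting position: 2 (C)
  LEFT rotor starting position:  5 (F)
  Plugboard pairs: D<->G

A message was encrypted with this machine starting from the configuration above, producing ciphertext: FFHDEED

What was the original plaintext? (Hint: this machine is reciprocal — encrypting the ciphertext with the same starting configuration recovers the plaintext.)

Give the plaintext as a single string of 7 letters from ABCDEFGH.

Char 1 ('F'): step: R->3, L=5; F->plug->F->R->C->L->C->refl->H->L'->H->R'->C->plug->C
Char 2 ('F'): step: R->4, L=5; F->plug->F->R->H->L->H->refl->C->L'->C->R'->A->plug->A
Char 3 ('H'): step: R->5, L=5; H->plug->H->R->B->L->E->refl->D->L'->A->R'->D->plug->G
Char 4 ('D'): step: R->6, L=5; D->plug->G->R->A->L->D->refl->E->L'->B->R'->F->plug->F
Char 5 ('E'): step: R->7, L=5; E->plug->E->R->A->L->D->refl->E->L'->B->R'->A->plug->A
Char 6 ('E'): step: R->0, L->6 (L advanced); E->plug->E->R->G->L->G->refl->A->L'->F->R'->A->plug->A
Char 7 ('D'): step: R->1, L=6; D->plug->G->R->H->L->C->refl->H->L'->D->R'->B->plug->B

Answer: CAGFAAB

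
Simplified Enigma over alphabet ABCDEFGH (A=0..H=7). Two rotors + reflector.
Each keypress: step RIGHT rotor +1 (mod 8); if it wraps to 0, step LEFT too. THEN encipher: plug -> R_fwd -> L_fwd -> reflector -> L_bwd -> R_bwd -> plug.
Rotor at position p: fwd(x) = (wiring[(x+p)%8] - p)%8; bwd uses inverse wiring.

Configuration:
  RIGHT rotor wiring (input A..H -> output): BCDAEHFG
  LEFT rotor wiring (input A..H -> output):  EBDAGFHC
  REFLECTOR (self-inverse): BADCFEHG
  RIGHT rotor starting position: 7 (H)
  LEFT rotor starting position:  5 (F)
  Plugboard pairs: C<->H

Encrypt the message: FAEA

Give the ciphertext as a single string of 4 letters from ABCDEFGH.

Answer: BFDE

Derivation:
Char 1 ('F'): step: R->0, L->6 (L advanced); F->plug->F->R->H->L->H->refl->G->L'->C->R'->B->plug->B
Char 2 ('A'): step: R->1, L=6; A->plug->A->R->B->L->E->refl->F->L'->E->R'->F->plug->F
Char 3 ('E'): step: R->2, L=6; E->plug->E->R->D->L->D->refl->C->L'->F->R'->D->plug->D
Char 4 ('A'): step: R->3, L=6; A->plug->A->R->F->L->C->refl->D->L'->D->R'->E->plug->E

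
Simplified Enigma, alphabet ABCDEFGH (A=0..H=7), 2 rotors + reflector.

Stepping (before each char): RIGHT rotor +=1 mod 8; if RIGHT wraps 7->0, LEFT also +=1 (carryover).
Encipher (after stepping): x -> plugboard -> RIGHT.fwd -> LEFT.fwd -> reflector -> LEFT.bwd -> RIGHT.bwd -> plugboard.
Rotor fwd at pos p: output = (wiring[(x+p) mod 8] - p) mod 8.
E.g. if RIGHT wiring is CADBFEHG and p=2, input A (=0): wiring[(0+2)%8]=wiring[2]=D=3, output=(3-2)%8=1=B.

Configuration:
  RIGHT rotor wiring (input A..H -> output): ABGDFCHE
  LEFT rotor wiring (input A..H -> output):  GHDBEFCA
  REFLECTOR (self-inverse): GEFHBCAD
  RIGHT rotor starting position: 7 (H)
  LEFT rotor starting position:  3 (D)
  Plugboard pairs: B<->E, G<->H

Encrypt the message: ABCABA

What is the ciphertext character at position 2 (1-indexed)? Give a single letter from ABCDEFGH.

Char 1 ('A'): step: R->0, L->4 (L advanced); A->plug->A->R->A->L->A->refl->G->L'->C->R'->F->plug->F
Char 2 ('B'): step: R->1, L=4; B->plug->E->R->B->L->B->refl->E->L'->D->R'->G->plug->H

H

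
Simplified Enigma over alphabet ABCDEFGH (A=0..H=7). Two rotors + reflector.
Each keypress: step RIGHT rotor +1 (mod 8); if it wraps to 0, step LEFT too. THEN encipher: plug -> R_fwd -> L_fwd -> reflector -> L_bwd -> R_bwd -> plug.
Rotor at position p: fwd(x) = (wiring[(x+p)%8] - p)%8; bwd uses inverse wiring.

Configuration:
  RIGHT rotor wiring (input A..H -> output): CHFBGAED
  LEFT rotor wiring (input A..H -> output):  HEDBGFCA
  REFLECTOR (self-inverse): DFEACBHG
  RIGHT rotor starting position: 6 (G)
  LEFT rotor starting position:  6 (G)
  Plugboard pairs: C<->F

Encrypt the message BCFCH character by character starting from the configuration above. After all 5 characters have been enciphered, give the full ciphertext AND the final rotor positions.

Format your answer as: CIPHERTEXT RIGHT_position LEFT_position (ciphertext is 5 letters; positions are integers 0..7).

Answer: CAGBE 3 7

Derivation:
Char 1 ('B'): step: R->7, L=6; B->plug->B->R->D->L->G->refl->H->L'->H->R'->F->plug->C
Char 2 ('C'): step: R->0, L->7 (L advanced); C->plug->F->R->A->L->B->refl->F->L'->C->R'->A->plug->A
Char 3 ('F'): step: R->1, L=7; F->plug->C->R->A->L->B->refl->F->L'->C->R'->G->plug->G
Char 4 ('C'): step: R->2, L=7; C->plug->F->R->B->L->A->refl->D->L'->H->R'->B->plug->B
Char 5 ('H'): step: R->3, L=7; H->plug->H->R->C->L->F->refl->B->L'->A->R'->E->plug->E
Final: ciphertext=CAGBE, RIGHT=3, LEFT=7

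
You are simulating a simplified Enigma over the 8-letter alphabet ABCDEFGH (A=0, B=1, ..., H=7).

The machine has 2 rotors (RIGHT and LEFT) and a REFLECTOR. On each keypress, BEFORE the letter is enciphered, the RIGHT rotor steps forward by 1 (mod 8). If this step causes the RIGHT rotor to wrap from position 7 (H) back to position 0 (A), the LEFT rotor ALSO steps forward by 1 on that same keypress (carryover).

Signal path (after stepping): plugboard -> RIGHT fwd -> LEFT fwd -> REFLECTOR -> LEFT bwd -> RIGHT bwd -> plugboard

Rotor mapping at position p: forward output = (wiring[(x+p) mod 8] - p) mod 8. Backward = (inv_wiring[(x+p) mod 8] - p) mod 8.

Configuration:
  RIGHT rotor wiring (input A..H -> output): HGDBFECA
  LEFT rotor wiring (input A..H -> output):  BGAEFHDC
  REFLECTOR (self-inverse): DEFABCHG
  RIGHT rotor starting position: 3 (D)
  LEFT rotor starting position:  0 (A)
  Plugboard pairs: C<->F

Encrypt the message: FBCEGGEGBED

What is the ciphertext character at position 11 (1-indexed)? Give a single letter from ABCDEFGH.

Char 1 ('F'): step: R->4, L=0; F->plug->C->R->G->L->D->refl->A->L'->C->R'->F->plug->C
Char 2 ('B'): step: R->5, L=0; B->plug->B->R->F->L->H->refl->G->L'->B->R'->E->plug->E
Char 3 ('C'): step: R->6, L=0; C->plug->F->R->D->L->E->refl->B->L'->A->R'->D->plug->D
Char 4 ('E'): step: R->7, L=0; E->plug->E->R->C->L->A->refl->D->L'->G->R'->F->plug->C
Char 5 ('G'): step: R->0, L->1 (L advanced); G->plug->G->R->C->L->D->refl->A->L'->H->R'->A->plug->A
Char 6 ('G'): step: R->1, L=1; G->plug->G->R->H->L->A->refl->D->L'->C->R'->B->plug->B
Char 7 ('E'): step: R->2, L=1; E->plug->E->R->A->L->F->refl->C->L'->F->R'->G->plug->G
Char 8 ('G'): step: R->3, L=1; G->plug->G->R->D->L->E->refl->B->L'->G->R'->A->plug->A
Char 9 ('B'): step: R->4, L=1; B->plug->B->R->A->L->F->refl->C->L'->F->R'->H->plug->H
Char 10 ('E'): step: R->5, L=1; E->plug->E->R->B->L->H->refl->G->L'->E->R'->G->plug->G
Char 11 ('D'): step: R->6, L=1; D->plug->D->R->A->L->F->refl->C->L'->F->R'->E->plug->E

E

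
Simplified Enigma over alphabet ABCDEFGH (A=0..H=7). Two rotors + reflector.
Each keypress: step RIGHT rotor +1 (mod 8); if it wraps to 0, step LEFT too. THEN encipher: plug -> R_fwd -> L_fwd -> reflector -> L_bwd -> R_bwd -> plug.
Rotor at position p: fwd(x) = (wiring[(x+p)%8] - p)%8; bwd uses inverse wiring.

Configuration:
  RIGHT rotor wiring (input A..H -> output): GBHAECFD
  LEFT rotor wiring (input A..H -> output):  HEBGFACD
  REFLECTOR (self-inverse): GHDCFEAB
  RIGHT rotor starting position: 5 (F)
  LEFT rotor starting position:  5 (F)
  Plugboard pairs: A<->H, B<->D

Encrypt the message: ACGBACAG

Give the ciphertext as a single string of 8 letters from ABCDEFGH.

Char 1 ('A'): step: R->6, L=5; A->plug->H->R->E->L->H->refl->B->L'->G->R'->G->plug->G
Char 2 ('C'): step: R->7, L=5; C->plug->C->R->C->L->G->refl->A->L'->H->R'->B->plug->D
Char 3 ('G'): step: R->0, L->6 (L advanced); G->plug->G->R->F->L->A->refl->G->L'->D->R'->H->plug->A
Char 4 ('B'): step: R->1, L=6; B->plug->D->R->D->L->G->refl->A->L'->F->R'->H->plug->A
Char 5 ('A'): step: R->2, L=6; A->plug->H->R->H->L->C->refl->D->L'->E->R'->G->plug->G
Char 6 ('C'): step: R->3, L=6; C->plug->C->R->H->L->C->refl->D->L'->E->R'->H->plug->A
Char 7 ('A'): step: R->4, L=6; A->plug->H->R->E->L->D->refl->C->L'->H->R'->D->plug->B
Char 8 ('G'): step: R->5, L=6; G->plug->G->R->D->L->G->refl->A->L'->F->R'->A->plug->H

Answer: GDAAGABH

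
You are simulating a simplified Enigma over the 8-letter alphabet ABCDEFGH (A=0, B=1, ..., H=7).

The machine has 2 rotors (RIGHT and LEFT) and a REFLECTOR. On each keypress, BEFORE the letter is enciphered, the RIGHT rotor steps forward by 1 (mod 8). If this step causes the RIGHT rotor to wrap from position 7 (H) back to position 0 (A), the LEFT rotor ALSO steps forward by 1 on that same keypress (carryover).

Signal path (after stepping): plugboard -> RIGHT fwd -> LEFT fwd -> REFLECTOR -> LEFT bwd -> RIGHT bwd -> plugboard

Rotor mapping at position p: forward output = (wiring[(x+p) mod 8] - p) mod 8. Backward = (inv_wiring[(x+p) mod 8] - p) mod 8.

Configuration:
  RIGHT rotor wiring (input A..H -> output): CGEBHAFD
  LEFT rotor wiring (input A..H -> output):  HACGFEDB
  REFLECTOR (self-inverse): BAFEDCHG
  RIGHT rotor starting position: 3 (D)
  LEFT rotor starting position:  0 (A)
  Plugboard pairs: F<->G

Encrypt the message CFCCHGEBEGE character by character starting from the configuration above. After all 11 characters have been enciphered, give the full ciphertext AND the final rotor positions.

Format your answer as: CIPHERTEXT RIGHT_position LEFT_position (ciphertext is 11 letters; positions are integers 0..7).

Answer: DHHFCBHFCBF 6 1

Derivation:
Char 1 ('C'): step: R->4, L=0; C->plug->C->R->B->L->A->refl->B->L'->H->R'->D->plug->D
Char 2 ('F'): step: R->5, L=0; F->plug->G->R->E->L->F->refl->C->L'->C->R'->H->plug->H
Char 3 ('C'): step: R->6, L=0; C->plug->C->R->E->L->F->refl->C->L'->C->R'->H->plug->H
Char 4 ('C'): step: R->7, L=0; C->plug->C->R->H->L->B->refl->A->L'->B->R'->G->plug->F
Char 5 ('H'): step: R->0, L->1 (L advanced); H->plug->H->R->D->L->E->refl->D->L'->E->R'->C->plug->C
Char 6 ('G'): step: R->1, L=1; G->plug->F->R->E->L->D->refl->E->L'->D->R'->B->plug->B
Char 7 ('E'): step: R->2, L=1; E->plug->E->R->D->L->E->refl->D->L'->E->R'->H->plug->H
Char 8 ('B'): step: R->3, L=1; B->plug->B->R->E->L->D->refl->E->L'->D->R'->G->plug->F
Char 9 ('E'): step: R->4, L=1; E->plug->E->R->G->L->A->refl->B->L'->B->R'->C->plug->C
Char 10 ('G'): step: R->5, L=1; G->plug->F->R->H->L->G->refl->H->L'->A->R'->B->plug->B
Char 11 ('E'): step: R->6, L=1; E->plug->E->R->G->L->A->refl->B->L'->B->R'->G->plug->F
Final: ciphertext=DHHFCBHFCBF, RIGHT=6, LEFT=1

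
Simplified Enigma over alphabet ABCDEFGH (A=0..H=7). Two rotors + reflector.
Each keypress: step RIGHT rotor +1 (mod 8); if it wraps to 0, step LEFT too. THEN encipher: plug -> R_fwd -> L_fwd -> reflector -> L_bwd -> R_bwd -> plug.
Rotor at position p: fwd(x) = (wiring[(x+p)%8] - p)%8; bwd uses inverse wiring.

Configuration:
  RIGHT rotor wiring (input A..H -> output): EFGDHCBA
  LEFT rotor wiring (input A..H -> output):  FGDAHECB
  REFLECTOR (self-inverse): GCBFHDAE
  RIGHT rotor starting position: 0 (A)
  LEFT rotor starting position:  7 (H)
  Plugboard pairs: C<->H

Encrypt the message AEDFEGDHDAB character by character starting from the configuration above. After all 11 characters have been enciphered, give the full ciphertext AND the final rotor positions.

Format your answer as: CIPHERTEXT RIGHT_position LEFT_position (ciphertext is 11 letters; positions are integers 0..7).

Answer: FFHHBFHEGHE 3 0

Derivation:
Char 1 ('A'): step: R->1, L=7; A->plug->A->R->E->L->B->refl->C->L'->A->R'->F->plug->F
Char 2 ('E'): step: R->2, L=7; E->plug->E->R->H->L->D->refl->F->L'->G->R'->F->plug->F
Char 3 ('D'): step: R->3, L=7; D->plug->D->R->G->L->F->refl->D->L'->H->R'->C->plug->H
Char 4 ('F'): step: R->4, L=7; F->plug->F->R->B->L->G->refl->A->L'->F->R'->C->plug->H
Char 5 ('E'): step: R->5, L=7; E->plug->E->R->A->L->C->refl->B->L'->E->R'->B->plug->B
Char 6 ('G'): step: R->6, L=7; G->plug->G->R->B->L->G->refl->A->L'->F->R'->F->plug->F
Char 7 ('D'): step: R->7, L=7; D->plug->D->R->H->L->D->refl->F->L'->G->R'->C->plug->H
Char 8 ('H'): step: R->0, L->0 (L advanced); H->plug->C->R->G->L->C->refl->B->L'->H->R'->E->plug->E
Char 9 ('D'): step: R->1, L=0; D->plug->D->R->G->L->C->refl->B->L'->H->R'->G->plug->G
Char 10 ('A'): step: R->2, L=0; A->plug->A->R->E->L->H->refl->E->L'->F->R'->C->plug->H
Char 11 ('B'): step: R->3, L=0; B->plug->B->R->E->L->H->refl->E->L'->F->R'->E->plug->E
Final: ciphertext=FFHHBFHEGHE, RIGHT=3, LEFT=0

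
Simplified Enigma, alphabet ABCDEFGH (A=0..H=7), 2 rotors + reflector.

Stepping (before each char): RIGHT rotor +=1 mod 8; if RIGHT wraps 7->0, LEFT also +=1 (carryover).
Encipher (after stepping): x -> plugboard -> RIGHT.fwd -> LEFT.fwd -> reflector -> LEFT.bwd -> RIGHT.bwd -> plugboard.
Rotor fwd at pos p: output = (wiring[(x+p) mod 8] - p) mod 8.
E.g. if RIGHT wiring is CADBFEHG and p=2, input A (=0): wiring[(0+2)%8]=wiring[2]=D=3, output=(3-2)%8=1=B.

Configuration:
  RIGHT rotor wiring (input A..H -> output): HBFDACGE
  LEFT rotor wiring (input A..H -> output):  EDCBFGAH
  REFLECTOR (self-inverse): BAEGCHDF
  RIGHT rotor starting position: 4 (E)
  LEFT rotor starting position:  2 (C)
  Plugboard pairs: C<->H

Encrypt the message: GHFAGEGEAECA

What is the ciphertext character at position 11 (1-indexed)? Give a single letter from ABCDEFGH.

Char 1 ('G'): step: R->5, L=2; G->plug->G->R->G->L->C->refl->E->L'->D->R'->H->plug->C
Char 2 ('H'): step: R->6, L=2; H->plug->C->R->B->L->H->refl->F->L'->F->R'->F->plug->F
Char 3 ('F'): step: R->7, L=2; F->plug->F->R->B->L->H->refl->F->L'->F->R'->A->plug->A
Char 4 ('A'): step: R->0, L->3 (L advanced); A->plug->A->R->H->L->H->refl->F->L'->D->R'->D->plug->D
Char 5 ('G'): step: R->1, L=3; G->plug->G->R->D->L->F->refl->H->L'->H->R'->D->plug->D
Char 6 ('E'): step: R->2, L=3; E->plug->E->R->E->L->E->refl->C->L'->B->R'->B->plug->B
Char 7 ('G'): step: R->3, L=3; G->plug->G->R->G->L->A->refl->B->L'->F->R'->B->plug->B
Char 8 ('E'): step: R->4, L=3; E->plug->E->R->D->L->F->refl->H->L'->H->R'->H->plug->C
Char 9 ('A'): step: R->5, L=3; A->plug->A->R->F->L->B->refl->A->L'->G->R'->G->plug->G
Char 10 ('E'): step: R->6, L=3; E->plug->E->R->H->L->H->refl->F->L'->D->R'->D->plug->D
Char 11 ('C'): step: R->7, L=3; C->plug->H->R->H->L->H->refl->F->L'->D->R'->G->plug->G

G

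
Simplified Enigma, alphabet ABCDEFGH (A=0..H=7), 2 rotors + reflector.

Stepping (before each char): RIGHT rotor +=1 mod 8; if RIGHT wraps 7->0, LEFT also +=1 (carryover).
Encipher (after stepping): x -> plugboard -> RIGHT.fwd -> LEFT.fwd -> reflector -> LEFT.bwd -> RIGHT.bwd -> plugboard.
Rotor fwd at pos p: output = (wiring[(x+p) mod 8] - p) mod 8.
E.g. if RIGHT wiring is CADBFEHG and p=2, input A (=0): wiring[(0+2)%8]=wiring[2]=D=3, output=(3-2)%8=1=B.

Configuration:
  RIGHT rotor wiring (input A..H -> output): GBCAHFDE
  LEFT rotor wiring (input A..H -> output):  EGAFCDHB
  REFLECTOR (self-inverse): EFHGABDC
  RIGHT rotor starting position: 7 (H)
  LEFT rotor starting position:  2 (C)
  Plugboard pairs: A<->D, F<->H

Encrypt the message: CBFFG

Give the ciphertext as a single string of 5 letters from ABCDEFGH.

Char 1 ('C'): step: R->0, L->3 (L advanced); C->plug->C->R->C->L->A->refl->E->L'->D->R'->G->plug->G
Char 2 ('B'): step: R->1, L=3; B->plug->B->R->B->L->H->refl->C->L'->A->R'->A->plug->D
Char 3 ('F'): step: R->2, L=3; F->plug->H->R->H->L->F->refl->B->L'->F->R'->C->plug->C
Char 4 ('F'): step: R->3, L=3; F->plug->H->R->H->L->F->refl->B->L'->F->R'->A->plug->D
Char 5 ('G'): step: R->4, L=3; G->plug->G->R->G->L->D->refl->G->L'->E->R'->H->plug->F

Answer: GDCDF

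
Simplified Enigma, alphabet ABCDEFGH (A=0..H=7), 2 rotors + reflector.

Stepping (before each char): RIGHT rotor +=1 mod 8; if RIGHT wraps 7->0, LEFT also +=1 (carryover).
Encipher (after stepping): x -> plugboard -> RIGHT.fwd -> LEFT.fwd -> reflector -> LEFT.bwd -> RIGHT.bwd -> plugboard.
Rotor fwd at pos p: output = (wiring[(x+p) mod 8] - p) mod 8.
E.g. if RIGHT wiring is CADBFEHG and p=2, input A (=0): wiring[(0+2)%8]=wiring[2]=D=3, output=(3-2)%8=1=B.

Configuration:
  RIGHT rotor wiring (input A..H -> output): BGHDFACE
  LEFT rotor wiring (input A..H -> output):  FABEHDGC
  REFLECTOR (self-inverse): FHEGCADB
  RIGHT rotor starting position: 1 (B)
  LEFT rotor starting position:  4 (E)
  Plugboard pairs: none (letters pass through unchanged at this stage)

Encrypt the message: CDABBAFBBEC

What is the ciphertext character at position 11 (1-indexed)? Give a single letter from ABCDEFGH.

Char 1 ('C'): step: R->2, L=4; C->plug->C->R->D->L->G->refl->D->L'->A->R'->E->plug->E
Char 2 ('D'): step: R->3, L=4; D->plug->D->R->H->L->A->refl->F->L'->G->R'->F->plug->F
Char 3 ('A'): step: R->4, L=4; A->plug->A->R->B->L->H->refl->B->L'->E->R'->B->plug->B
Char 4 ('B'): step: R->5, L=4; B->plug->B->R->F->L->E->refl->C->L'->C->R'->F->plug->F
Char 5 ('B'): step: R->6, L=4; B->plug->B->R->G->L->F->refl->A->L'->H->R'->G->plug->G
Char 6 ('A'): step: R->7, L=4; A->plug->A->R->F->L->E->refl->C->L'->C->R'->B->plug->B
Char 7 ('F'): step: R->0, L->5 (L advanced); F->plug->F->R->A->L->G->refl->D->L'->E->R'->H->plug->H
Char 8 ('B'): step: R->1, L=5; B->plug->B->R->G->L->H->refl->B->L'->B->R'->F->plug->F
Char 9 ('B'): step: R->2, L=5; B->plug->B->R->B->L->B->refl->H->L'->G->R'->D->plug->D
Char 10 ('E'): step: R->3, L=5; E->plug->E->R->B->L->B->refl->H->L'->G->R'->F->plug->F
Char 11 ('C'): step: R->4, L=5; C->plug->C->R->G->L->H->refl->B->L'->B->R'->A->plug->A

A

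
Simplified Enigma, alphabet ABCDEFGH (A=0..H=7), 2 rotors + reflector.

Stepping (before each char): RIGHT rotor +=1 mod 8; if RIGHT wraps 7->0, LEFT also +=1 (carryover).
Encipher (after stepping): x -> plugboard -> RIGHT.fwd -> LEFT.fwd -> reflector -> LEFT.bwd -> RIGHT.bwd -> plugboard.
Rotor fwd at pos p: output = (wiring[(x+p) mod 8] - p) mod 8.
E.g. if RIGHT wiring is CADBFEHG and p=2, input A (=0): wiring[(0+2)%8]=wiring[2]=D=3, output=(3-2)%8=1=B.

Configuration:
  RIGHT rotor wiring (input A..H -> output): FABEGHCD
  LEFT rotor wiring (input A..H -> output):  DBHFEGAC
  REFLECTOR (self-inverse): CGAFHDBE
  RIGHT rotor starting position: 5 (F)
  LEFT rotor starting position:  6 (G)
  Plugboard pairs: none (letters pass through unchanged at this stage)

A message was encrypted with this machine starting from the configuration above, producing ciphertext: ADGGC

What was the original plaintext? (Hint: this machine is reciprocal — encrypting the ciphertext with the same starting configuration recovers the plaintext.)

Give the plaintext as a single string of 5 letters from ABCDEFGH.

Answer: FHHCA

Derivation:
Char 1 ('A'): step: R->6, L=6; A->plug->A->R->E->L->B->refl->G->L'->G->R'->F->plug->F
Char 2 ('D'): step: R->7, L=6; D->plug->D->R->C->L->F->refl->D->L'->D->R'->H->plug->H
Char 3 ('G'): step: R->0, L->7 (L advanced); G->plug->G->R->C->L->C->refl->A->L'->D->R'->H->plug->H
Char 4 ('G'): step: R->1, L=7; G->plug->G->R->C->L->C->refl->A->L'->D->R'->C->plug->C
Char 5 ('C'): step: R->2, L=7; C->plug->C->R->E->L->G->refl->B->L'->H->R'->A->plug->A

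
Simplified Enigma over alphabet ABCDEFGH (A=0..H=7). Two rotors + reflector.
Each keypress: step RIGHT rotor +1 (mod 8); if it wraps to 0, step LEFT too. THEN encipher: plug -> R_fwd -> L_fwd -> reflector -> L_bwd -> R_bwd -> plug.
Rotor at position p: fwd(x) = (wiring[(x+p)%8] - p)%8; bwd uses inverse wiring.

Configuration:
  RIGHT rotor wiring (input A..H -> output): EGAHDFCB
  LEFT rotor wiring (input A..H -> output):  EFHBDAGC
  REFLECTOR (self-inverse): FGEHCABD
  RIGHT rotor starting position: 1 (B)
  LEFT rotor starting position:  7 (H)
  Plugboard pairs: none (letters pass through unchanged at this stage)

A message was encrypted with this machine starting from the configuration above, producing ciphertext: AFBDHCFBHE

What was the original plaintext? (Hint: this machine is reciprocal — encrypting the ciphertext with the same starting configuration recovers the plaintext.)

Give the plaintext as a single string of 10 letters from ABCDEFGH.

Answer: GGHADEHGGG

Derivation:
Char 1 ('A'): step: R->2, L=7; A->plug->A->R->G->L->B->refl->G->L'->C->R'->G->plug->G
Char 2 ('F'): step: R->3, L=7; F->plug->F->R->B->L->F->refl->A->L'->D->R'->G->plug->G
Char 3 ('B'): step: R->4, L=7; B->plug->B->R->B->L->F->refl->A->L'->D->R'->H->plug->H
Char 4 ('D'): step: R->5, L=7; D->plug->D->R->H->L->H->refl->D->L'->A->R'->A->plug->A
Char 5 ('H'): step: R->6, L=7; H->plug->H->R->H->L->H->refl->D->L'->A->R'->D->plug->D
Char 6 ('C'): step: R->7, L=7; C->plug->C->R->H->L->H->refl->D->L'->A->R'->E->plug->E
Char 7 ('F'): step: R->0, L->0 (L advanced); F->plug->F->R->F->L->A->refl->F->L'->B->R'->H->plug->H
Char 8 ('B'): step: R->1, L=0; B->plug->B->R->H->L->C->refl->E->L'->A->R'->G->plug->G
Char 9 ('H'): step: R->2, L=0; H->plug->H->R->E->L->D->refl->H->L'->C->R'->G->plug->G
Char 10 ('E'): step: R->3, L=0; E->plug->E->R->G->L->G->refl->B->L'->D->R'->G->plug->G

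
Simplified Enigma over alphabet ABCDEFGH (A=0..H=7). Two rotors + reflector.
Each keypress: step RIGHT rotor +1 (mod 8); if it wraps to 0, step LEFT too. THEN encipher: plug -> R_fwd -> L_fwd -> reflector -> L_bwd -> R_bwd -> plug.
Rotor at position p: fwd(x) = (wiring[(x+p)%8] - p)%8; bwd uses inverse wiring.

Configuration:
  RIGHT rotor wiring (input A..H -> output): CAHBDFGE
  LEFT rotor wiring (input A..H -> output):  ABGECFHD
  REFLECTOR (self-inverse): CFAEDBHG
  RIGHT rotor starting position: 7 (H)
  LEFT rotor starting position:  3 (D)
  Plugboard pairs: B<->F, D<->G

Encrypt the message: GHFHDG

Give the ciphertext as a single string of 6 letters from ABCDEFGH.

Answer: BBHCGF

Derivation:
Char 1 ('G'): step: R->0, L->4 (L advanced); G->plug->D->R->B->L->B->refl->F->L'->F->R'->F->plug->B
Char 2 ('H'): step: R->1, L=4; H->plug->H->R->B->L->B->refl->F->L'->F->R'->F->plug->B
Char 3 ('F'): step: R->2, L=4; F->plug->B->R->H->L->A->refl->C->L'->G->R'->H->plug->H
Char 4 ('H'): step: R->3, L=4; H->plug->H->R->E->L->E->refl->D->L'->C->R'->C->plug->C
Char 5 ('D'): step: R->4, L=4; D->plug->G->R->D->L->H->refl->G->L'->A->R'->D->plug->G
Char 6 ('G'): step: R->5, L=4; G->plug->D->R->F->L->F->refl->B->L'->B->R'->B->plug->F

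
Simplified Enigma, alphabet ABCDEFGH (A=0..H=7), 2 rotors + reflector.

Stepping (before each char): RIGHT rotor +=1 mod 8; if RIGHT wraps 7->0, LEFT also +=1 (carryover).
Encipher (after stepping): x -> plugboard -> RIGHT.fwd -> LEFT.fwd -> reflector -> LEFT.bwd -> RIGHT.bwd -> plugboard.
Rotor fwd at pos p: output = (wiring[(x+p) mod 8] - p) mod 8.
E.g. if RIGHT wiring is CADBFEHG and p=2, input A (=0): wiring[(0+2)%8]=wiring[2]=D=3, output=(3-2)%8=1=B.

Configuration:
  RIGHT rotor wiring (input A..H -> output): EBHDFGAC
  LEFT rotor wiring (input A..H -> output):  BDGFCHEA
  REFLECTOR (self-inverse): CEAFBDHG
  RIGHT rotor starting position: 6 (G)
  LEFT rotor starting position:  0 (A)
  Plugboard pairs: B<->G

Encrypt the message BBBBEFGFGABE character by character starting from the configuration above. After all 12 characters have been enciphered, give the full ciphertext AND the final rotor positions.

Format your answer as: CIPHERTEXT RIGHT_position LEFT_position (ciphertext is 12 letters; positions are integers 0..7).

Char 1 ('B'): step: R->7, L=0; B->plug->G->R->H->L->A->refl->C->L'->E->R'->E->plug->E
Char 2 ('B'): step: R->0, L->1 (L advanced); B->plug->G->R->A->L->C->refl->A->L'->H->R'->C->plug->C
Char 3 ('B'): step: R->1, L=1; B->plug->G->R->B->L->F->refl->D->L'->F->R'->E->plug->E
Char 4 ('B'): step: R->2, L=1; B->plug->G->R->C->L->E->refl->B->L'->D->R'->C->plug->C
Char 5 ('E'): step: R->3, L=1; E->plug->E->R->H->L->A->refl->C->L'->A->R'->A->plug->A
Char 6 ('F'): step: R->4, L=1; F->plug->F->R->F->L->D->refl->F->L'->B->R'->A->plug->A
Char 7 ('G'): step: R->5, L=1; G->plug->B->R->D->L->B->refl->E->L'->C->R'->F->plug->F
Char 8 ('F'): step: R->6, L=1; F->plug->F->R->F->L->D->refl->F->L'->B->R'->E->plug->E
Char 9 ('G'): step: R->7, L=1; G->plug->B->R->F->L->D->refl->F->L'->B->R'->H->plug->H
Char 10 ('A'): step: R->0, L->2 (L advanced); A->plug->A->R->E->L->C->refl->A->L'->C->R'->H->plug->H
Char 11 ('B'): step: R->1, L=2; B->plug->G->R->B->L->D->refl->F->L'->D->R'->H->plug->H
Char 12 ('E'): step: R->2, L=2; E->plug->E->R->G->L->H->refl->G->L'->F->R'->A->plug->A
Final: ciphertext=ECECAAFEHHHA, RIGHT=2, LEFT=2

Answer: ECECAAFEHHHA 2 2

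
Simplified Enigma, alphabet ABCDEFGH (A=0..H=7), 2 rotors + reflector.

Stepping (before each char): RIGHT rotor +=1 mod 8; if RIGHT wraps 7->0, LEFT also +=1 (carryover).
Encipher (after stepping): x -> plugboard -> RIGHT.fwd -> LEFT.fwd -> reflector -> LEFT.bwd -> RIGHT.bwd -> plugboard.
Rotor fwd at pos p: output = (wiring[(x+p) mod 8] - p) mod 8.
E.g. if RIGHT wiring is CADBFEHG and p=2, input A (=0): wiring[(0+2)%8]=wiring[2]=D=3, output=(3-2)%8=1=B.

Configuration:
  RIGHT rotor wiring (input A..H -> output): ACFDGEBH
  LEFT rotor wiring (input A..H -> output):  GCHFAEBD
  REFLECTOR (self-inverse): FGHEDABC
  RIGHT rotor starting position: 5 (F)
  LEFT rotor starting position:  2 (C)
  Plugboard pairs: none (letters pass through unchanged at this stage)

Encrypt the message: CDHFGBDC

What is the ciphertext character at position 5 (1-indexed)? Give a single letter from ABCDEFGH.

Char 1 ('C'): step: R->6, L=2; C->plug->C->R->C->L->G->refl->B->L'->F->R'->F->plug->F
Char 2 ('D'): step: R->7, L=2; D->plug->D->R->G->L->E->refl->D->L'->B->R'->B->plug->B
Char 3 ('H'): step: R->0, L->3 (L advanced); H->plug->H->R->H->L->E->refl->D->L'->F->R'->C->plug->C
Char 4 ('F'): step: R->1, L=3; F->plug->F->R->A->L->C->refl->H->L'->G->R'->G->plug->G
Char 5 ('G'): step: R->2, L=3; G->plug->G->R->G->L->H->refl->C->L'->A->R'->H->plug->H

H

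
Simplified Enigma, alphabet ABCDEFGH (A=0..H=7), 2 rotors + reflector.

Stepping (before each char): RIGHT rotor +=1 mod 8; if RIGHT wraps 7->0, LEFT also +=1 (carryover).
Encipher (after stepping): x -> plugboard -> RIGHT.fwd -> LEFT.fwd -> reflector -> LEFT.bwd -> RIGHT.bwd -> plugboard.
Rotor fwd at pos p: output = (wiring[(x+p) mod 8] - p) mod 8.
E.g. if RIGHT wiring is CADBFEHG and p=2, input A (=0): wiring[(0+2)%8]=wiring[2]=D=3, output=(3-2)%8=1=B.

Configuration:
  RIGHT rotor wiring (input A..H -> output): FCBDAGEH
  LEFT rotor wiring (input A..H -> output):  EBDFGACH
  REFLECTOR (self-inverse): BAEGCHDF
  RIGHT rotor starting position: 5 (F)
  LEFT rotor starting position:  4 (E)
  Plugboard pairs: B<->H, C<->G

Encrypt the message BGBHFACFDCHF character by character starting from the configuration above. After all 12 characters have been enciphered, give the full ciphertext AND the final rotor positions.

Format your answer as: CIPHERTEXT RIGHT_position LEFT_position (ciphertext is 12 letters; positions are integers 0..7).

Answer: HDFEBHGGCHDG 1 6

Derivation:
Char 1 ('B'): step: R->6, L=4; B->plug->H->R->A->L->C->refl->E->L'->B->R'->B->plug->H
Char 2 ('G'): step: R->7, L=4; G->plug->C->R->D->L->D->refl->G->L'->C->R'->D->plug->D
Char 3 ('B'): step: R->0, L->5 (L advanced); B->plug->H->R->H->L->B->refl->A->L'->G->R'->F->plug->F
Char 4 ('H'): step: R->1, L=5; H->plug->B->R->A->L->D->refl->G->L'->F->R'->E->plug->E
Char 5 ('F'): step: R->2, L=5; F->plug->F->R->F->L->G->refl->D->L'->A->R'->H->plug->B
Char 6 ('A'): step: R->3, L=5; A->plug->A->R->A->L->D->refl->G->L'->F->R'->B->plug->H
Char 7 ('C'): step: R->4, L=5; C->plug->G->R->F->L->G->refl->D->L'->A->R'->C->plug->G
Char 8 ('F'): step: R->5, L=5; F->plug->F->R->E->L->E->refl->C->L'->C->R'->C->plug->G
Char 9 ('D'): step: R->6, L=5; D->plug->D->R->E->L->E->refl->C->L'->C->R'->G->plug->C
Char 10 ('C'): step: R->7, L=5; C->plug->G->R->H->L->B->refl->A->L'->G->R'->B->plug->H
Char 11 ('H'): step: R->0, L->6 (L advanced); H->plug->B->R->C->L->G->refl->D->L'->D->R'->D->plug->D
Char 12 ('F'): step: R->1, L=6; F->plug->F->R->D->L->D->refl->G->L'->C->R'->C->plug->G
Final: ciphertext=HDFEBHGGCHDG, RIGHT=1, LEFT=6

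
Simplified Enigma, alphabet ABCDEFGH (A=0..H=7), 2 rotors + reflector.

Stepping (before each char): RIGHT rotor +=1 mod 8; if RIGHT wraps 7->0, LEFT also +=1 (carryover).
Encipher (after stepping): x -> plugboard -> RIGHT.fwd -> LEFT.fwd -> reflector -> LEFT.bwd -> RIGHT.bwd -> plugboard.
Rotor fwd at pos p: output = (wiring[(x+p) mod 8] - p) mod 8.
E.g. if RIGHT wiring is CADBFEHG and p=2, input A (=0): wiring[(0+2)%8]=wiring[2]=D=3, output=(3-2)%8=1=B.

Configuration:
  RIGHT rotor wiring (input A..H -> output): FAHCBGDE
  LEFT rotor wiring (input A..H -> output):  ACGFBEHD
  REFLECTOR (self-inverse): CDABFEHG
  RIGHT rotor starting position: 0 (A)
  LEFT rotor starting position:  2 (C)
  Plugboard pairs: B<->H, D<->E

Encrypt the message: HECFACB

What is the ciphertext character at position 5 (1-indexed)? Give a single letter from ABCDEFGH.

Char 1 ('H'): step: R->1, L=2; H->plug->B->R->G->L->G->refl->H->L'->C->R'->F->plug->F
Char 2 ('E'): step: R->2, L=2; E->plug->D->R->E->L->F->refl->E->L'->A->R'->B->plug->H
Char 3 ('C'): step: R->3, L=2; C->plug->C->R->D->L->C->refl->A->L'->H->R'->A->plug->A
Char 4 ('F'): step: R->4, L=2; F->plug->F->R->E->L->F->refl->E->L'->A->R'->D->plug->E
Char 5 ('A'): step: R->5, L=2; A->plug->A->R->B->L->D->refl->B->L'->F->R'->G->plug->G

G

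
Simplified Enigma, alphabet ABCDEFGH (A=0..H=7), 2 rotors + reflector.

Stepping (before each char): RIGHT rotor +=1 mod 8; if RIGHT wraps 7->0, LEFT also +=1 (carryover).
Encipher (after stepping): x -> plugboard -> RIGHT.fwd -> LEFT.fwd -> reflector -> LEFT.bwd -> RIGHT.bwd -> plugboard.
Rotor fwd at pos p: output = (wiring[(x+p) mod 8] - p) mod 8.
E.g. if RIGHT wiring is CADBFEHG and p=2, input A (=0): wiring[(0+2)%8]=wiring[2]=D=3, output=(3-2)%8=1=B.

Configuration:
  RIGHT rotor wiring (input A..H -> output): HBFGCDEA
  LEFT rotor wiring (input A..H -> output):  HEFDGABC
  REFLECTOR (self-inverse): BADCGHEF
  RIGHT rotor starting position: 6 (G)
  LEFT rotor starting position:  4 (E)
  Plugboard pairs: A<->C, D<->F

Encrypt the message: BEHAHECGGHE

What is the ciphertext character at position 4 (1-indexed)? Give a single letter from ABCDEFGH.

Char 1 ('B'): step: R->7, L=4; B->plug->B->R->A->L->C->refl->D->L'->E->R'->G->plug->G
Char 2 ('E'): step: R->0, L->5 (L advanced); E->plug->E->R->C->L->F->refl->H->L'->E->R'->G->plug->G
Char 3 ('H'): step: R->1, L=5; H->plug->H->R->G->L->G->refl->E->L'->B->R'->D->plug->F
Char 4 ('A'): step: R->2, L=5; A->plug->C->R->A->L->D->refl->C->L'->D->R'->A->plug->C

C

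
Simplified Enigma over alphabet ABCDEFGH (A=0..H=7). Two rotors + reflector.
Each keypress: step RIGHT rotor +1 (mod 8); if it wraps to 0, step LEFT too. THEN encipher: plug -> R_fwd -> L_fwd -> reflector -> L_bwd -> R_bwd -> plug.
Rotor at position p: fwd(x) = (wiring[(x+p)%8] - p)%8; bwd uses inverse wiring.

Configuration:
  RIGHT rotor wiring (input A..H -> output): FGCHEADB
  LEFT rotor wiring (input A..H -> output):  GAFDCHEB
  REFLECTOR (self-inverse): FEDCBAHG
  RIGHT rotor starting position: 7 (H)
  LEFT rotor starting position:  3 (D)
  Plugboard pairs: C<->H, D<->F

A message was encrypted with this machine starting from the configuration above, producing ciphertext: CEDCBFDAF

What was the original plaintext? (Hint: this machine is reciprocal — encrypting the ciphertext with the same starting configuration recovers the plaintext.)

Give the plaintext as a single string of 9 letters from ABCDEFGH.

Answer: EGAFECEFA

Derivation:
Char 1 ('C'): step: R->0, L->4 (L advanced); C->plug->H->R->B->L->D->refl->C->L'->E->R'->E->plug->E
Char 2 ('E'): step: R->1, L=4; E->plug->E->R->H->L->H->refl->G->L'->A->R'->G->plug->G
Char 3 ('D'): step: R->2, L=4; D->plug->F->R->H->L->H->refl->G->L'->A->R'->A->plug->A
Char 4 ('C'): step: R->3, L=4; C->plug->H->R->H->L->H->refl->G->L'->A->R'->D->plug->F
Char 5 ('B'): step: R->4, L=4; B->plug->B->R->E->L->C->refl->D->L'->B->R'->E->plug->E
Char 6 ('F'): step: R->5, L=4; F->plug->D->R->A->L->G->refl->H->L'->H->R'->H->plug->C
Char 7 ('D'): step: R->6, L=4; D->plug->F->R->B->L->D->refl->C->L'->E->R'->E->plug->E
Char 8 ('A'): step: R->7, L=4; A->plug->A->R->C->L->A->refl->F->L'->D->R'->D->plug->F
Char 9 ('F'): step: R->0, L->5 (L advanced); F->plug->D->R->H->L->F->refl->A->L'->F->R'->A->plug->A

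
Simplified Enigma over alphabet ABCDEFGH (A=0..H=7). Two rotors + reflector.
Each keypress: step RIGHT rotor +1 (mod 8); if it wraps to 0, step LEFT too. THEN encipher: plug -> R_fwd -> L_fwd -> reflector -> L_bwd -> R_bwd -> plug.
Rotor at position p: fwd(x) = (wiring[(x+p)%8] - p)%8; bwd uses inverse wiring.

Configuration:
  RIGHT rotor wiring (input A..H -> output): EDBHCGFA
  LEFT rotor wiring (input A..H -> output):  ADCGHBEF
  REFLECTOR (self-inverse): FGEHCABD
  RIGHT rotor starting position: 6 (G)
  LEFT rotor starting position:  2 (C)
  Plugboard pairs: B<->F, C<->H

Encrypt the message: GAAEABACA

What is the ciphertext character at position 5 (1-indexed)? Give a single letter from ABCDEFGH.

Char 1 ('G'): step: R->7, L=2; G->plug->G->R->H->L->B->refl->G->L'->G->R'->H->plug->C
Char 2 ('A'): step: R->0, L->3 (L advanced); A->plug->A->R->E->L->C->refl->E->L'->B->R'->C->plug->H
Char 3 ('A'): step: R->1, L=3; A->plug->A->R->C->L->G->refl->B->L'->D->R'->H->plug->C
Char 4 ('E'): step: R->2, L=3; E->plug->E->R->D->L->B->refl->G->L'->C->R'->G->plug->G
Char 5 ('A'): step: R->3, L=3; A->plug->A->R->E->L->C->refl->E->L'->B->R'->F->plug->B

B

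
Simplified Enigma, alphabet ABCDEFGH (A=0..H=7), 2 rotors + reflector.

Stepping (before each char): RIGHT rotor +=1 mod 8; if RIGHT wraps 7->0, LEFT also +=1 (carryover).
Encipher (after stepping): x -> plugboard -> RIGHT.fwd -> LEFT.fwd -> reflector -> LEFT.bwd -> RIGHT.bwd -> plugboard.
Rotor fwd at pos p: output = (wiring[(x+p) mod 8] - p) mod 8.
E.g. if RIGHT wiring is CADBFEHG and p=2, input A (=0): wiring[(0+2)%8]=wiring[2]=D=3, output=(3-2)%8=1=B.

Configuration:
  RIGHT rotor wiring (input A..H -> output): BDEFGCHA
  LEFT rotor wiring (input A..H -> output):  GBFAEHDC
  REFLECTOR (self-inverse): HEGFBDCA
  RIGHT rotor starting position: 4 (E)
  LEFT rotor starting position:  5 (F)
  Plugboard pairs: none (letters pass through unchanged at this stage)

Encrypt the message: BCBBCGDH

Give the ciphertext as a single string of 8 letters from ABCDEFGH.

Answer: EHEHAHAF

Derivation:
Char 1 ('B'): step: R->5, L=5; B->plug->B->R->C->L->F->refl->D->L'->G->R'->E->plug->E
Char 2 ('C'): step: R->6, L=5; C->plug->C->R->D->L->B->refl->E->L'->E->R'->H->plug->H
Char 3 ('B'): step: R->7, L=5; B->plug->B->R->C->L->F->refl->D->L'->G->R'->E->plug->E
Char 4 ('B'): step: R->0, L->6 (L advanced); B->plug->B->R->D->L->D->refl->F->L'->A->R'->H->plug->H
Char 5 ('C'): step: R->1, L=6; C->plug->C->R->E->L->H->refl->A->L'->C->R'->A->plug->A
Char 6 ('G'): step: R->2, L=6; G->plug->G->R->H->L->B->refl->E->L'->B->R'->H->plug->H
Char 7 ('D'): step: R->3, L=6; D->plug->D->R->E->L->H->refl->A->L'->C->R'->A->plug->A
Char 8 ('H'): step: R->4, L=6; H->plug->H->R->B->L->E->refl->B->L'->H->R'->F->plug->F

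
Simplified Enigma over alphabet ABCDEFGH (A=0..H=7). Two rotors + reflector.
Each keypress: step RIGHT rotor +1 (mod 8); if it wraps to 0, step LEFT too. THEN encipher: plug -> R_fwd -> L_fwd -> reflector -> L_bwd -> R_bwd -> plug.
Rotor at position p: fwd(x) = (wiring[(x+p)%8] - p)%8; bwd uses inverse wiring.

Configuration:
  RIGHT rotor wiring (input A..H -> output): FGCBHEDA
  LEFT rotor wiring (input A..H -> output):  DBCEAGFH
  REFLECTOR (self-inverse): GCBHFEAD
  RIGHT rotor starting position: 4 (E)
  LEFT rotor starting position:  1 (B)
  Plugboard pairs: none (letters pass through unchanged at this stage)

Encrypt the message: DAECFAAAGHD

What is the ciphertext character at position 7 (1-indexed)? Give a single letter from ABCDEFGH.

Char 1 ('D'): step: R->5, L=1; D->plug->D->R->A->L->A->refl->G->L'->G->R'->B->plug->B
Char 2 ('A'): step: R->6, L=1; A->plug->A->R->F->L->E->refl->F->L'->E->R'->E->plug->E
Char 3 ('E'): step: R->7, L=1; E->plug->E->R->C->L->D->refl->H->L'->D->R'->D->plug->D
Char 4 ('C'): step: R->0, L->2 (L advanced); C->plug->C->R->C->L->G->refl->A->L'->A->R'->H->plug->H
Char 5 ('F'): step: R->1, L=2; F->plug->F->R->C->L->G->refl->A->L'->A->R'->C->plug->C
Char 6 ('A'): step: R->2, L=2; A->plug->A->R->A->L->A->refl->G->L'->C->R'->D->plug->D
Char 7 ('A'): step: R->3, L=2; A->plug->A->R->G->L->B->refl->C->L'->B->R'->C->plug->C

C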